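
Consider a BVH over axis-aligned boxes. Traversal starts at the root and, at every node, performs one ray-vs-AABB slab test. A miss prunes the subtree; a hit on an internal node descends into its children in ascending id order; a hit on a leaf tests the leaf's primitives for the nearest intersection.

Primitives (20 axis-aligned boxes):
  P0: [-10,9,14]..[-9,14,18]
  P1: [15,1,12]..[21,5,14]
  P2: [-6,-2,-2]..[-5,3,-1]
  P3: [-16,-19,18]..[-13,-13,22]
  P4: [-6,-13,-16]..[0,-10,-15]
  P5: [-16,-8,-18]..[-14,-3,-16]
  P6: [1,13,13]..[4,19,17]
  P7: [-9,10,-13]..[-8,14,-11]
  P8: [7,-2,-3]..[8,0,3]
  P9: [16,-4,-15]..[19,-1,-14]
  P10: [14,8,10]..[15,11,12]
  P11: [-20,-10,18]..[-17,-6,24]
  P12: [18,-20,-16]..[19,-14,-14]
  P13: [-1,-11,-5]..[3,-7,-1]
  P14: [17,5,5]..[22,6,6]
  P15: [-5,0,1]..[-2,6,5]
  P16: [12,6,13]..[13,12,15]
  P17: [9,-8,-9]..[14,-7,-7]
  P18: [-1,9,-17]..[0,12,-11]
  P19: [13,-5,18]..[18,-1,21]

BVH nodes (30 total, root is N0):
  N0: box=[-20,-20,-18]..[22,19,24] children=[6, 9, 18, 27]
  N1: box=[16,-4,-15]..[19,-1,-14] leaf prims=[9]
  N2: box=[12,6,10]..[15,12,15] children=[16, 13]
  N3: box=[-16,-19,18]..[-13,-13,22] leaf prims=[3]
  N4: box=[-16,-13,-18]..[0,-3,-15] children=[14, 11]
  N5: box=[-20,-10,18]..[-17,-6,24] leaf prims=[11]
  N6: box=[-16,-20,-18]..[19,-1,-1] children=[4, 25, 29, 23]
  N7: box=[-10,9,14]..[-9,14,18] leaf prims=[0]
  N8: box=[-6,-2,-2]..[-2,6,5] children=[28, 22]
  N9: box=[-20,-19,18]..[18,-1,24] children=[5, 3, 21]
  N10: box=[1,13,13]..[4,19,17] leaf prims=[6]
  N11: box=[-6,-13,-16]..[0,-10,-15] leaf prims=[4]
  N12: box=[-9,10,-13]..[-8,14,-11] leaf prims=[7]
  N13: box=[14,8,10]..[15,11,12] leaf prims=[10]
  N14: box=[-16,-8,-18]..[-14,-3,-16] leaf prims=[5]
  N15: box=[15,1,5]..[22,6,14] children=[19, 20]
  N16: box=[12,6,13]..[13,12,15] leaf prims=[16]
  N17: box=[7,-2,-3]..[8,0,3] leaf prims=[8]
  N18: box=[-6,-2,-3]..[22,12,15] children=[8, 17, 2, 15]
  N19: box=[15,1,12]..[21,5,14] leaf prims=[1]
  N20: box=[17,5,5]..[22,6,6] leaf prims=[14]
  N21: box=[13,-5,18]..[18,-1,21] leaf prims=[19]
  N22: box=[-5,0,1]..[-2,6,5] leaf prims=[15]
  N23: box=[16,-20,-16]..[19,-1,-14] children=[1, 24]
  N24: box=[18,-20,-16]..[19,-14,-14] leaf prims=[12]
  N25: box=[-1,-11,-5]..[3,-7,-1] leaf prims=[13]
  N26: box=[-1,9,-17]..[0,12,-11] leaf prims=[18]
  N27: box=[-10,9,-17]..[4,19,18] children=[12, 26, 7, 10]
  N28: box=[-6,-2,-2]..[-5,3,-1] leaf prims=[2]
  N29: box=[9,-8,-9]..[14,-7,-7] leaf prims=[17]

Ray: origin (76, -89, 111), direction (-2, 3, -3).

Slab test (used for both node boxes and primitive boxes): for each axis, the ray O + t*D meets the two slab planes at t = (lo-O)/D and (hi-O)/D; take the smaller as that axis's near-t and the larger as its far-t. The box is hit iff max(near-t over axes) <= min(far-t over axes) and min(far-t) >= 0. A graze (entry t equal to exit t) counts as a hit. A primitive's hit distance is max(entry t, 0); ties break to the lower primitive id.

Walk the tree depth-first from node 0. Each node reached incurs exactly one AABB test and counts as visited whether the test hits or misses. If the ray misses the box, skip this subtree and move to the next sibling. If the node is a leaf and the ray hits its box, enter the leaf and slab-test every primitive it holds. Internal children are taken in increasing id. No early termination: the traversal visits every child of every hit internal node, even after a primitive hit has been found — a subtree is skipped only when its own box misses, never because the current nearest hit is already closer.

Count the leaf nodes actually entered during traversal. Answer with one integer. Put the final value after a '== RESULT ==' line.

Walk:
N0 x:[27,48] y:[23,36] z:[29,43] -> hit [29,36], descend [6, 9, 18, 27]
  N6 x:[57/2,46] y:[23,88/3] z:[112/3,43] -> miss, prune
  N9 x:[29,48] y:[70/3,88/3] z:[29,31] -> hit [29,88/3], descend [3, 5, 21]
    N3 x:[89/2,46] y:[70/3,76/3] z:[89/3,31] -> miss, prune
    N5 x:[93/2,48] y:[79/3,83/3] z:[29,31] -> miss, prune
    N21 x:[29,63/2] y:[28,88/3] z:[30,31] -> miss, prune
  N18 x:[27,41] y:[29,101/3] z:[32,38] -> hit [32,101/3], descend [2, 8, 15, 17]
    N2 x:[61/2,32] y:[95/3,101/3] z:[32,101/3] -> hit [32,32], descend [13, 16]
      N13 x:[61/2,31] y:[97/3,100/3] z:[33,101/3] -> miss, prune
      N16 x:[63/2,32] y:[95/3,101/3] z:[32,98/3] -> hit [32,32] leaf, test {P16@t=32}
    N8 x:[39,41] y:[29,95/3] z:[106/3,113/3] -> miss, prune
    N15 x:[27,61/2] y:[30,95/3] z:[97/3,106/3] -> miss, prune
    N17 x:[34,69/2] y:[29,89/3] z:[36,38] -> miss, prune
  N27 x:[36,43] y:[98/3,36] z:[31,128/3] -> hit [36,36], descend [7, 10, 12, 26]
    N7 x:[85/2,43] y:[98/3,103/3] z:[31,97/3] -> miss, prune
    N10 x:[36,75/2] y:[34,36] z:[94/3,98/3] -> miss, prune
    N12 x:[42,85/2] y:[33,103/3] z:[122/3,124/3] -> miss, prune
    N26 x:[38,77/2] y:[98/3,101/3] z:[122/3,128/3] -> miss, prune

Summary -> nodes [0, 6, 9, 3, 5, 21, 18, 2, 13, 16, 8, 15, 17, 27, 7, 10, 12, 26]; box-tests=18; leaf-entries=1; first=P16

== RESULT ==
1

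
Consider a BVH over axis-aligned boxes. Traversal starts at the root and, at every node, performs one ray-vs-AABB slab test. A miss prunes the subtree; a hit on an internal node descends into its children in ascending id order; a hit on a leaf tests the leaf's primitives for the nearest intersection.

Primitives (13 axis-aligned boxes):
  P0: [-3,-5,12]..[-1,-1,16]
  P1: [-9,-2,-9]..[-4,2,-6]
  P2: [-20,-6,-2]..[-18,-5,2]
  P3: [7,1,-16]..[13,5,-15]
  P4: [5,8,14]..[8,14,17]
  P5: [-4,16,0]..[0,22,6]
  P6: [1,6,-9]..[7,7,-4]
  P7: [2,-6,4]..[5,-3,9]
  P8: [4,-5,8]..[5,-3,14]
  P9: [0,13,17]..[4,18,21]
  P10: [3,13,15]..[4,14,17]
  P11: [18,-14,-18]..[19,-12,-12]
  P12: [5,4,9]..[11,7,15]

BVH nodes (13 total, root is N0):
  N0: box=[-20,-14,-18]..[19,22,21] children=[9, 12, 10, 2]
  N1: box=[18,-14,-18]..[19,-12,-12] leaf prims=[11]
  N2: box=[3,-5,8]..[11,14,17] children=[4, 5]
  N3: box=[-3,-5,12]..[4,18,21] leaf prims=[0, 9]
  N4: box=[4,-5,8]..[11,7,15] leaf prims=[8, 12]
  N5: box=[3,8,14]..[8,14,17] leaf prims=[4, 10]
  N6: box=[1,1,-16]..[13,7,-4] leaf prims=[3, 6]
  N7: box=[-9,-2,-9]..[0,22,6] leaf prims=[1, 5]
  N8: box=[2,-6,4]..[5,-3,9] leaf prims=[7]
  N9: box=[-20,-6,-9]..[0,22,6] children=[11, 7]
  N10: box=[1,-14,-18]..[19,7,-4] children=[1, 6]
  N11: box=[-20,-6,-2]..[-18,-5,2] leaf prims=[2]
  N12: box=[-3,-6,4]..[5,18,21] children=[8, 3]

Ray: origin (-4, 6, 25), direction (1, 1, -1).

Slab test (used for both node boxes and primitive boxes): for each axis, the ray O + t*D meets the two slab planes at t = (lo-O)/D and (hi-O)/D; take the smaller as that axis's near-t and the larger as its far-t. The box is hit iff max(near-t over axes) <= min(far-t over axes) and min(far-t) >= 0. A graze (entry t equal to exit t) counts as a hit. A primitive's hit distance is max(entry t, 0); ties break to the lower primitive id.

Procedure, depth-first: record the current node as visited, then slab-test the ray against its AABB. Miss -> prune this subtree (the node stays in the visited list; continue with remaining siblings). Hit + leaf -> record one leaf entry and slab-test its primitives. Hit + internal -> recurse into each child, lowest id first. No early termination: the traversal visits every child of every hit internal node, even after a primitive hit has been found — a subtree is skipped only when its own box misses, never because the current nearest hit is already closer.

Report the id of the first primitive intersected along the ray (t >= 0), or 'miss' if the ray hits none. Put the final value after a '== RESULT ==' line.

Trace the traversal:
N0 x:[-16,23] y:[-20,16] z:[4,43] -> hit [4,16], descend [2, 9, 10, 12]
  N2 x:[7,15] y:[-11,8] z:[8,17] -> hit [8,8], descend [4, 5]
    N4 x:[8,15] y:[-11,1] z:[10,17] -> miss, prune
    N5 x:[7,12] y:[2,8] z:[8,11] -> hit [8,8] leaf, test {P4(miss), P10@t=8}
  N9 x:[-16,4] y:[-12,16] z:[19,34] -> miss, prune
  N10 x:[5,23] y:[-20,1] z:[29,43] -> miss, prune
  N12 x:[1,9] y:[-12,12] z:[4,21] -> hit [4,9], descend [3, 8]
    N3 x:[1,8] y:[-11,12] z:[4,13] -> hit [4,8] leaf, test {P0(miss), P9@t=7}
    N8 x:[6,9] y:[-12,-9] z:[16,21] -> miss, prune

9 AABB tests over nodes [0, 2, 4, 5, 9, 10, 12, 3, 8]; 2 leaves entered; closest P9.

== RESULT ==
9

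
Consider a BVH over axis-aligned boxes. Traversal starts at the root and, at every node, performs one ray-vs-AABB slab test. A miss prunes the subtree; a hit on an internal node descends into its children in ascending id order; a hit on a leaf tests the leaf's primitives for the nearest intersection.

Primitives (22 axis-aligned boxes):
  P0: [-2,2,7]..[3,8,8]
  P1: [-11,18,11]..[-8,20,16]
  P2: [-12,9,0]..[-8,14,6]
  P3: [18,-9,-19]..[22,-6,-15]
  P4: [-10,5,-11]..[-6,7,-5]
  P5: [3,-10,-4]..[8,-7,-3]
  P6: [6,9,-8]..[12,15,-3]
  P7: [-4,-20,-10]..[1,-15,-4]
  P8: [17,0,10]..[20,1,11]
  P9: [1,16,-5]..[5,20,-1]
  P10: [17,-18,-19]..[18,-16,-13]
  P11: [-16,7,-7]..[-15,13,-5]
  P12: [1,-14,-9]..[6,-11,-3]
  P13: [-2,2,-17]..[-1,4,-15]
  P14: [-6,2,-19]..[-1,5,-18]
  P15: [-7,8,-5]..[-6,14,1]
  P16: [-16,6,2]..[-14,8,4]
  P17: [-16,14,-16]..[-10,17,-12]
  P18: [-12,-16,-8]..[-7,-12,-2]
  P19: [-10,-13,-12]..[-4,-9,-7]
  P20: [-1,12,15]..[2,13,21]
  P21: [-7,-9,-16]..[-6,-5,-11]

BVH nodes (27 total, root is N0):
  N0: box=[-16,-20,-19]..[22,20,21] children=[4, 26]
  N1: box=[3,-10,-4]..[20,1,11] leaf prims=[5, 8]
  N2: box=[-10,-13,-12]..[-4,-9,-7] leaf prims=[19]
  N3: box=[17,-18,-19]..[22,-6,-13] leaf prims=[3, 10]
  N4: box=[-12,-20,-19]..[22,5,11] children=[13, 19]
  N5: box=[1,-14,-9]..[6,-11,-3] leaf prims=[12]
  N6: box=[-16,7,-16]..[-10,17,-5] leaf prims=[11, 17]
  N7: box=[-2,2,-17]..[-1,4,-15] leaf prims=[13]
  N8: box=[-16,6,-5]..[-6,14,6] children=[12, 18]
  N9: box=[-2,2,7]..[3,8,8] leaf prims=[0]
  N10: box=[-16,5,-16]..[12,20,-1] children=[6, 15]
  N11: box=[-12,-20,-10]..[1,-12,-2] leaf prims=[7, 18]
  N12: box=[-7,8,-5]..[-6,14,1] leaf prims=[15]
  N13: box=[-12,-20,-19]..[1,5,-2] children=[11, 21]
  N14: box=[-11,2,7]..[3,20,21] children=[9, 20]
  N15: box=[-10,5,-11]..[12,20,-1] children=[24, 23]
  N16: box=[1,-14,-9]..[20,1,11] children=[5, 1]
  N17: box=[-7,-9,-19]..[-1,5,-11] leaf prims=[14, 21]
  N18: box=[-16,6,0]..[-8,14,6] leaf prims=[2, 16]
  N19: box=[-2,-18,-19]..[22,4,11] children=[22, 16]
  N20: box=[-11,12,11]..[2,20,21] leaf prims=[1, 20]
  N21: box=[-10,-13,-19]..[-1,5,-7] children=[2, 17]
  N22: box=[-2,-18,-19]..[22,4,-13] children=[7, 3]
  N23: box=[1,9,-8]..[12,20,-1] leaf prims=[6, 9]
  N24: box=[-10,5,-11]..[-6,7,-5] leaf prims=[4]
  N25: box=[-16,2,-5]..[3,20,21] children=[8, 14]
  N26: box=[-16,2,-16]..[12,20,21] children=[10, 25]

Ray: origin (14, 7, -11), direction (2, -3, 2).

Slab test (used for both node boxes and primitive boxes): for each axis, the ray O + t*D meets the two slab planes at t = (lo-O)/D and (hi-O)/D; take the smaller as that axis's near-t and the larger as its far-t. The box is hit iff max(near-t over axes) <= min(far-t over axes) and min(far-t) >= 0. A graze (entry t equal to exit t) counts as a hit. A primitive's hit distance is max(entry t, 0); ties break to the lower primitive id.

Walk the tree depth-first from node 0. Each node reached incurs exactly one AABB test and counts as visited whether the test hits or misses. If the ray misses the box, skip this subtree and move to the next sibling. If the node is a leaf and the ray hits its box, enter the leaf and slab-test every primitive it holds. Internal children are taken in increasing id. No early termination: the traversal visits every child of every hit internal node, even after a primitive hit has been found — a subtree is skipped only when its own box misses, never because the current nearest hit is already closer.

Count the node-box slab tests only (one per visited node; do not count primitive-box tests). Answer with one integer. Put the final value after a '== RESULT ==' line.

Walk:
N0 x:[-15,4] y:[-13/3,9] z:[-4,16] -> hit [-4,4], descend [4, 26]
  N4 x:[-13,4] y:[2/3,9] z:[-4,11] -> hit [2/3,4], descend [13, 19]
    N13 x:[-13,-13/2] y:[2/3,9] z:[-4,9/2] -> miss, prune
    N19 x:[-8,4] y:[1,25/3] z:[-4,11] -> hit [1,4], descend [16, 22]
      N16 x:[-13/2,3] y:[2,7] z:[1,11] -> hit [2,3], descend [1, 5]
        N1 x:[-11/2,3] y:[2,17/3] z:[7/2,11] -> miss, prune
        N5 x:[-13/2,-4] y:[6,7] z:[1,4] -> miss, prune
      N22 x:[-8,4] y:[1,25/3] z:[-4,-1] -> miss, prune
  N26 x:[-15,-1] y:[-13/3,5/3] z:[-5/2,16] -> miss, prune

order=[0, 4, 13, 19, 16, 1, 5, 22, 26]  |boxes|=9  |leaves|=0  hit=miss

== RESULT ==
9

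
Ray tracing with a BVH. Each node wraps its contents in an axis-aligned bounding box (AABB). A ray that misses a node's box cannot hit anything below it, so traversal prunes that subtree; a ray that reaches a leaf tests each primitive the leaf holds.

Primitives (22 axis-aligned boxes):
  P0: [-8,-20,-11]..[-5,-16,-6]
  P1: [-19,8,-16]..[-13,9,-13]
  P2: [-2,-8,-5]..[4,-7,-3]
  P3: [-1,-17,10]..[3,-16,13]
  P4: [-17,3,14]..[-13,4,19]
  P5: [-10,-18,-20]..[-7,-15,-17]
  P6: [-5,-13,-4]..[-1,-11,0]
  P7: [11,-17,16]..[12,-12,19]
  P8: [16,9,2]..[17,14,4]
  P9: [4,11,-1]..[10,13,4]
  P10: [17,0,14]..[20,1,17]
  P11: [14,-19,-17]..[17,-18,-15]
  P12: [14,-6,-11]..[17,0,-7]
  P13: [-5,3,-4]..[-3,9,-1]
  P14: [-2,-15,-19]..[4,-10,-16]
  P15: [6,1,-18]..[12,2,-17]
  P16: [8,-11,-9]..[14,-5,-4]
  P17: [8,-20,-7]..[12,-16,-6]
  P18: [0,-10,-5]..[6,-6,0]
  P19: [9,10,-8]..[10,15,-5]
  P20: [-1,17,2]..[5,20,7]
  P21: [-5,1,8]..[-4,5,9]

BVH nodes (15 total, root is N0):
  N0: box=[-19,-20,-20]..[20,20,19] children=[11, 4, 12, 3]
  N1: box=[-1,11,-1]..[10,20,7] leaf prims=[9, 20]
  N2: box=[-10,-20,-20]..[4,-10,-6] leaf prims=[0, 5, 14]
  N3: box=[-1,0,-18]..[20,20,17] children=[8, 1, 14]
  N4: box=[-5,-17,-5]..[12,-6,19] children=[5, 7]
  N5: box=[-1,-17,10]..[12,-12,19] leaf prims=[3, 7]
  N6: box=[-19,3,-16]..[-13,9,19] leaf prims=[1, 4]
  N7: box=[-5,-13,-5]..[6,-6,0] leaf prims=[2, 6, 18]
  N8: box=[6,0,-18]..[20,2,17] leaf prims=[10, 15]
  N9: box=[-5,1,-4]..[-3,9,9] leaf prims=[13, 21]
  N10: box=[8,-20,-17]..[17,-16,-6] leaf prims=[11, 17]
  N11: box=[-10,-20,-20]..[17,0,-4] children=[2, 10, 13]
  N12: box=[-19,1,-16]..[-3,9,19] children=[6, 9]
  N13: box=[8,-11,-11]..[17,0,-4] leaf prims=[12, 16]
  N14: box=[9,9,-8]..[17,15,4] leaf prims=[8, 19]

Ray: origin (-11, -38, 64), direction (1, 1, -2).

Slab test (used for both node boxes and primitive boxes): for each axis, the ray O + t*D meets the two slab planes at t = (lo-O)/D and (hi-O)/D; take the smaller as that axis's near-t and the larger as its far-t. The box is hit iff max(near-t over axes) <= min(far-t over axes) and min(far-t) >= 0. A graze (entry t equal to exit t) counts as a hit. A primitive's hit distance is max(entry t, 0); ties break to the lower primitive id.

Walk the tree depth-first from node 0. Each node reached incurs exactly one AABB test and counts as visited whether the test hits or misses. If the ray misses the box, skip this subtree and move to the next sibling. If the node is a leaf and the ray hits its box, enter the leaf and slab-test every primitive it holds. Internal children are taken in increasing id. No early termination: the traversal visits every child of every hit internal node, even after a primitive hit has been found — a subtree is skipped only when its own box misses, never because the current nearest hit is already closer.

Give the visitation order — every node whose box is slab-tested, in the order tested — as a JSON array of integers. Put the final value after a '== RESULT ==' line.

Trace the traversal:
N0 x:[-8,31] y:[18,58] z:[45/2,42] -> hit [45/2,31], descend [3, 4, 11, 12]
  N3 x:[10,31] y:[38,58] z:[47/2,41] -> miss, prune
  N4 x:[6,23] y:[21,32] z:[45/2,69/2] -> hit [45/2,23], descend [5, 7]
    N5 x:[10,23] y:[21,26] z:[45/2,27] -> hit [45/2,23] leaf, test {P3(miss), P7@t=45/2}
    N7 x:[6,17] y:[25,32] z:[32,69/2] -> miss, prune
  N11 x:[1,28] y:[18,38] z:[34,42] -> miss, prune
  N12 x:[-8,8] y:[39,47] z:[45/2,40] -> miss, prune

order=[0, 3, 4, 5, 7, 11, 12]  |boxes|=7  |leaves|=1  hit=P7

== RESULT ==
[0, 3, 4, 5, 7, 11, 12]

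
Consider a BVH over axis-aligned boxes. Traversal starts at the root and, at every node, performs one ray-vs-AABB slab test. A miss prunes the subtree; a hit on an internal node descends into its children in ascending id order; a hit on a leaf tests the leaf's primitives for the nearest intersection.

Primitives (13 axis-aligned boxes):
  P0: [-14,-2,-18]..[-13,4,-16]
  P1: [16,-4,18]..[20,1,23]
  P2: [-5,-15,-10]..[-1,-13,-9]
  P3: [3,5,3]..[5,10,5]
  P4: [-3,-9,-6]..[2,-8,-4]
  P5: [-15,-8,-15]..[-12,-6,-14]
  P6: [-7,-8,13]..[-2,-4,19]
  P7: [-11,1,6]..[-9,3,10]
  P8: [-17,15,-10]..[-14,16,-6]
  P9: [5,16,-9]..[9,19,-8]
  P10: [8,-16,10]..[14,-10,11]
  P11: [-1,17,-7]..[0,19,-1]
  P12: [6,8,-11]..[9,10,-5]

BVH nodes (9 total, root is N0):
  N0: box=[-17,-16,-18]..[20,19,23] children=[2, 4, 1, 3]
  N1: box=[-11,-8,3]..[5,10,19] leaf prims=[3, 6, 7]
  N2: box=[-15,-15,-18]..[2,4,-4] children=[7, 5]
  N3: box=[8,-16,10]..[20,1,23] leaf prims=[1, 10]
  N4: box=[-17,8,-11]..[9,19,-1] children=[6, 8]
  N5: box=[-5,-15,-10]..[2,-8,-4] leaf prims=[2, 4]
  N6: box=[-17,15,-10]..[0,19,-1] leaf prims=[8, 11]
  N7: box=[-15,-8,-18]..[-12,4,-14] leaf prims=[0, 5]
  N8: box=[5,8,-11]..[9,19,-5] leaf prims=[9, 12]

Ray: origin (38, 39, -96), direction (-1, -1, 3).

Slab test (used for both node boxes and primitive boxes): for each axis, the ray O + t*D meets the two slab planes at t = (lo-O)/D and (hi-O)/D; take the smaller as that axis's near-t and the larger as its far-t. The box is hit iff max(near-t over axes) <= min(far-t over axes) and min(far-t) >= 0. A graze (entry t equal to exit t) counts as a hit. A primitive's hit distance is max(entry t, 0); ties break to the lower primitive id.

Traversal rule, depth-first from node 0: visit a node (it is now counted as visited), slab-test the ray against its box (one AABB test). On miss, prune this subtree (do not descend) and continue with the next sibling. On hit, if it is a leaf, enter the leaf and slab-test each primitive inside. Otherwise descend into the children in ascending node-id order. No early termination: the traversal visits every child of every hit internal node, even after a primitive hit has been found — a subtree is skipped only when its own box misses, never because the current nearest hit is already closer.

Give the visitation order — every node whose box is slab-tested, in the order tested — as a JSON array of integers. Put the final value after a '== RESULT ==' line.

Walk:
N0 x:[18,55] y:[20,55] z:[26,119/3] -> hit [26,119/3], descend [1, 2, 3, 4]
  N1 x:[33,49] y:[29,47] z:[33,115/3] -> hit [33,115/3] leaf, test {P3@t=33, P6(miss), P7(miss)}
  N2 x:[36,53] y:[35,54] z:[26,92/3] -> miss, prune
  N3 x:[18,30] y:[38,55] z:[106/3,119/3] -> miss, prune
  N4 x:[29,55] y:[20,31] z:[85/3,95/3] -> hit [29,31], descend [6, 8]
    N6 x:[38,55] y:[20,24] z:[86/3,95/3] -> miss, prune
    N8 x:[29,33] y:[20,31] z:[85/3,91/3] -> hit [29,91/3] leaf, test {P9(miss), P12@t=29}

Summary -> nodes [0, 1, 2, 3, 4, 6, 8]; box-tests=7; leaf-entries=2; first=P12

== RESULT ==
[0, 1, 2, 3, 4, 6, 8]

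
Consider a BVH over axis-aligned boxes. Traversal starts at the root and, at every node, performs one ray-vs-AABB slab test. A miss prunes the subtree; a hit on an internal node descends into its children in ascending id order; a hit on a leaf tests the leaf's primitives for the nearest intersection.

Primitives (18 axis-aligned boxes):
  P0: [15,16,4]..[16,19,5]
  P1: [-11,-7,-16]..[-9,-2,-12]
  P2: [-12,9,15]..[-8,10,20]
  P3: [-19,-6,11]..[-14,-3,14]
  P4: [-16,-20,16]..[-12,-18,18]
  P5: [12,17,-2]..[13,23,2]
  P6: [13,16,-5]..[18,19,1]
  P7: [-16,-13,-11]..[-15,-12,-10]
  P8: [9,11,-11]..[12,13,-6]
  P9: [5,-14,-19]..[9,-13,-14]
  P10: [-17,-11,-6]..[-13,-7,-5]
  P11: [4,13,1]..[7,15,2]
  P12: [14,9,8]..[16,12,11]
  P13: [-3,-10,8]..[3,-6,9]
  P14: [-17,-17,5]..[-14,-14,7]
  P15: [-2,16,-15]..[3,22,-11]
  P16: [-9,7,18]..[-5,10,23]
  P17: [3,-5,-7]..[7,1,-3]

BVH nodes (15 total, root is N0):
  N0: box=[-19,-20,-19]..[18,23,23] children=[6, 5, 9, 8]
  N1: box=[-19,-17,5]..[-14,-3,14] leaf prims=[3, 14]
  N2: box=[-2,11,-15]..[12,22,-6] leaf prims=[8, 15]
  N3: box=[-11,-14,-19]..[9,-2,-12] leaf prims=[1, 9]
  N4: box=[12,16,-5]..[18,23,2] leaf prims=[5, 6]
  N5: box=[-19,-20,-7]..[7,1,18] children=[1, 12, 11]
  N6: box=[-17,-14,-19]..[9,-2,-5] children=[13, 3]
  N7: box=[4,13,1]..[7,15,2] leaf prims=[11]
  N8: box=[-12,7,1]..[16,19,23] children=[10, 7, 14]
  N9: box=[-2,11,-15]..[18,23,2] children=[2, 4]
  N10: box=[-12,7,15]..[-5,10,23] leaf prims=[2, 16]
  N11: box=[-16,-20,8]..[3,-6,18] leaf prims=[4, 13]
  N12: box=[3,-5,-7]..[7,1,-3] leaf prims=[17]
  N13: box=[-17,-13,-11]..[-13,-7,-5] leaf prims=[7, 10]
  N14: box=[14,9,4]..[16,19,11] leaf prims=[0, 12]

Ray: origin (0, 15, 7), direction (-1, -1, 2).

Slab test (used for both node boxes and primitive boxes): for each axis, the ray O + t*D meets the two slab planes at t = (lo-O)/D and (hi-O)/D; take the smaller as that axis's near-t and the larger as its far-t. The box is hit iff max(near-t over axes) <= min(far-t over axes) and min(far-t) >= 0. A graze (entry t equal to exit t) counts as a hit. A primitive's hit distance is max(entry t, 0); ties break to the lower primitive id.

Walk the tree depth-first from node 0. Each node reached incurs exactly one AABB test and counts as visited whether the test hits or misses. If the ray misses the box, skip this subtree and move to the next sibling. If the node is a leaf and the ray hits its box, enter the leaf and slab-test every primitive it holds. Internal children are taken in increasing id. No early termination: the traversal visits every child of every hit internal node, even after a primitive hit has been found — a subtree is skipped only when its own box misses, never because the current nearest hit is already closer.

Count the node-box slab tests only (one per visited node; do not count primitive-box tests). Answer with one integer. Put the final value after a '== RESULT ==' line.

Walk:
N0 x:[-18,19] y:[-8,35] z:[-13,8] -> hit [-8,8], descend [5, 6, 8, 9]
  N5 x:[-7,19] y:[14,35] z:[-7,11/2] -> miss, prune
  N6 x:[-9,17] y:[17,29] z:[-13,-6] -> miss, prune
  N8 x:[-16,12] y:[-4,8] z:[-3,8] -> hit [-3,8], descend [7, 10, 14]
    N7 x:[-7,-4] y:[0,2] z:[-3,-5/2] -> miss, prune
    N10 x:[5,12] y:[5,8] z:[4,8] -> hit [5,8] leaf, test {P2(miss), P16@t=11/2}
    N14 x:[-16,-14] y:[-4,6] z:[-3/2,2] -> miss, prune
  N9 x:[-18,2] y:[-8,4] z:[-11,-5/2] -> miss, prune

Summary -> nodes [0, 5, 6, 8, 7, 10, 14, 9]; box-tests=8; leaf-entries=1; first=P16

== RESULT ==
8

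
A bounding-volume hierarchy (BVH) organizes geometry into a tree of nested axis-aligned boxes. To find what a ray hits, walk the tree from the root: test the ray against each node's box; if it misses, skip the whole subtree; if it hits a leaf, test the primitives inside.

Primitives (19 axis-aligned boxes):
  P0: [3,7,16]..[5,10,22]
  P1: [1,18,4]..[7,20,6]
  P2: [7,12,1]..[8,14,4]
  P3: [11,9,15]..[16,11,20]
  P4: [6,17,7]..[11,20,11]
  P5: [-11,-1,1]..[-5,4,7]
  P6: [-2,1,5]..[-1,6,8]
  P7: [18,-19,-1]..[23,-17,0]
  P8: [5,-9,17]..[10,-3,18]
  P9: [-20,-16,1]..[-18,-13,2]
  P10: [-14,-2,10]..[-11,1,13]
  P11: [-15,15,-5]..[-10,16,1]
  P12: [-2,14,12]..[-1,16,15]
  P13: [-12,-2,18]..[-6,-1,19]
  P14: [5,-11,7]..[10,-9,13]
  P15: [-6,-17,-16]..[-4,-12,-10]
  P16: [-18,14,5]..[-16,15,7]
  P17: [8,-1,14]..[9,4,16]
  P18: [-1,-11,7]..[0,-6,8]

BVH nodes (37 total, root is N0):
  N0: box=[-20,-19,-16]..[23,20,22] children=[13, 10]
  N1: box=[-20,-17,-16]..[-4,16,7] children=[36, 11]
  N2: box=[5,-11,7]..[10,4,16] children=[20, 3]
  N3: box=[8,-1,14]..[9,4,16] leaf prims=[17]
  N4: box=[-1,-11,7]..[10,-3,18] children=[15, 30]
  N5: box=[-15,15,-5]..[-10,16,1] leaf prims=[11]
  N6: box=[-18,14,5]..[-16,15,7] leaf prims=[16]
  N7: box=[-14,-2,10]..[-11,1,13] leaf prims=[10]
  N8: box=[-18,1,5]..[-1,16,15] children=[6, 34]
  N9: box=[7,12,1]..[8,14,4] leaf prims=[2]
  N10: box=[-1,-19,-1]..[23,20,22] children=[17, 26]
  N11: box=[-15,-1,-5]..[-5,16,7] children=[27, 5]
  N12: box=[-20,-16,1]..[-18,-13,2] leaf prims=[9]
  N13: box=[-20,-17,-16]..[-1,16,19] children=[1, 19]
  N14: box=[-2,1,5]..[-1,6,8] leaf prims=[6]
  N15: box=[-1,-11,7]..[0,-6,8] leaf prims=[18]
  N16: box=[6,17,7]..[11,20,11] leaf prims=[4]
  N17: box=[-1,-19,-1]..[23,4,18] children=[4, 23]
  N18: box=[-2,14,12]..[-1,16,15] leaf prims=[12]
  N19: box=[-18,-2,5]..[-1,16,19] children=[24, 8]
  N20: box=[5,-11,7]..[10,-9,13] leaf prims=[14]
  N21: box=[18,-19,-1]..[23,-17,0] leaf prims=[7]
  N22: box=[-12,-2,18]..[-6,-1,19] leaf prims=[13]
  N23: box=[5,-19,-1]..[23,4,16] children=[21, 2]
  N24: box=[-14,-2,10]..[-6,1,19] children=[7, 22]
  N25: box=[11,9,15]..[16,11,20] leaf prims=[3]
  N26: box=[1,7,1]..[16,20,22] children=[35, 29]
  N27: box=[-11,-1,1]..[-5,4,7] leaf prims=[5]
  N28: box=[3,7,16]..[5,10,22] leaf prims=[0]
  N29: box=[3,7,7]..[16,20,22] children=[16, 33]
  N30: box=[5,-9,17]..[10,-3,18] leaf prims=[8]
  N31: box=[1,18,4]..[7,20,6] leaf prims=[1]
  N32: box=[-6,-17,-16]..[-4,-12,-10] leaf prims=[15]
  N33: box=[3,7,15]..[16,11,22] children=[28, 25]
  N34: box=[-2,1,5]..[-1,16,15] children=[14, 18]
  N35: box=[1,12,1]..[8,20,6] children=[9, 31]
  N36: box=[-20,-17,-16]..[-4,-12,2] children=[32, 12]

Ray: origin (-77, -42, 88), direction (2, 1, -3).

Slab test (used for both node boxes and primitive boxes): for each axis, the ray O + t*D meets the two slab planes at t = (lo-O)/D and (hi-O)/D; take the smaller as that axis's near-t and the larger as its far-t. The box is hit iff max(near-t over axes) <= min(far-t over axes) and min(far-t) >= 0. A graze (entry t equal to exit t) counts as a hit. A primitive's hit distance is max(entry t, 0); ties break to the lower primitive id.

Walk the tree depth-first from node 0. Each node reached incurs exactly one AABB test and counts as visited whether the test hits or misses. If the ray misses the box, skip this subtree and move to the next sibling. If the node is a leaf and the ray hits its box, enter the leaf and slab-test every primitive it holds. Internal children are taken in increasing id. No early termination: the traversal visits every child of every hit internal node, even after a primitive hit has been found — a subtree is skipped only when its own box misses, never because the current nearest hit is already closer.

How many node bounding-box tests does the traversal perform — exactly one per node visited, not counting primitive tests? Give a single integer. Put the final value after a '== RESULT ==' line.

Traverse from the root:
N0 x:[57/2,50] y:[23,62] z:[22,104/3] -> hit [57/2,104/3], descend [10, 13]
  N10 x:[38,50] y:[23,62] z:[22,89/3] -> miss, prune
  N13 x:[57/2,38] y:[25,58] z:[23,104/3] -> hit [57/2,104/3], descend [1, 19]
    N1 x:[57/2,73/2] y:[25,58] z:[27,104/3] -> hit [57/2,104/3], descend [11, 36]
      N11 x:[31,36] y:[41,58] z:[27,31] -> miss, prune
      N36 x:[57/2,73/2] y:[25,30] z:[86/3,104/3] -> hit [86/3,30], descend [12, 32]
        N12 x:[57/2,59/2] y:[26,29] z:[86/3,29] -> hit [86/3,29] leaf, test {P9@t=86/3}
        N32 x:[71/2,73/2] y:[25,30] z:[98/3,104/3] -> miss, prune
    N19 x:[59/2,38] y:[40,58] z:[23,83/3] -> miss, prune

Visited [0, 10, 13, 1, 11, 36, 12, 32, 19]. Tests: 9 box, 1 leaf. Nearest: P9.

== RESULT ==
9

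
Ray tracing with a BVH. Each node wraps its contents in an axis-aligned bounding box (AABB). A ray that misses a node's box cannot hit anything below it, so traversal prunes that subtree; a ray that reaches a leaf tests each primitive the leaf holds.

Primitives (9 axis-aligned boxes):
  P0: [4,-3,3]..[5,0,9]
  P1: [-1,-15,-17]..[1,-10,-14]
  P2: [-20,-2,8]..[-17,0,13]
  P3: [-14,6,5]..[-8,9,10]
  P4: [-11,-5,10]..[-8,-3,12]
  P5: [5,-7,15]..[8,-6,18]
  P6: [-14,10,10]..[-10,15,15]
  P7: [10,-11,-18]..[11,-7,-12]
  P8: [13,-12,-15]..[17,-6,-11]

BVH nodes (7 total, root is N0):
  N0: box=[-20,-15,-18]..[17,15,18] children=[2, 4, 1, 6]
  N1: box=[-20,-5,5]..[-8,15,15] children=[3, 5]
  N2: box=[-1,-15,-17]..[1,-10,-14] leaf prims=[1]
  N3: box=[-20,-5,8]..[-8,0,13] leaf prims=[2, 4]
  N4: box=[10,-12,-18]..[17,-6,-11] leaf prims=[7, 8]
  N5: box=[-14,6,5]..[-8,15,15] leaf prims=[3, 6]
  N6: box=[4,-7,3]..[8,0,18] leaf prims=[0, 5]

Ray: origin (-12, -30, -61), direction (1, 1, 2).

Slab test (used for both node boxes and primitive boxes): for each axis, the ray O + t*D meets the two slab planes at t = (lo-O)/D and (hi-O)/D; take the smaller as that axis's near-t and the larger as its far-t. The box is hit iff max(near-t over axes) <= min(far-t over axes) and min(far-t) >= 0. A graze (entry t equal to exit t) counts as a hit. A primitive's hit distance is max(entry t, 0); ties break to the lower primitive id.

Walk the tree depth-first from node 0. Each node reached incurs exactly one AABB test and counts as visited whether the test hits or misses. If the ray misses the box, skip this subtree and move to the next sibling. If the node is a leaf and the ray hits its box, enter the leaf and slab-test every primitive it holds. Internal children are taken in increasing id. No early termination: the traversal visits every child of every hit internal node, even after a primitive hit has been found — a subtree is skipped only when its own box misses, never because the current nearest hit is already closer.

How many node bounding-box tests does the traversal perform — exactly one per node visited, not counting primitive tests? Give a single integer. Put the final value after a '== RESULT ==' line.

Trace the traversal:
N0 x:[-8,29] y:[15,45] z:[43/2,79/2] -> hit [43/2,29], descend [1, 2, 4, 6]
  N1 x:[-8,4] y:[25,45] z:[33,38] -> miss, prune
  N2 x:[11,13] y:[15,20] z:[22,47/2] -> miss, prune
  N4 x:[22,29] y:[18,24] z:[43/2,25] -> hit [22,24] leaf, test {P7@t=22, P8(miss)}
  N6 x:[16,20] y:[23,30] z:[32,79/2] -> miss, prune

Summary -> nodes [0, 1, 2, 4, 6]; box-tests=5; leaf-entries=1; first=P7

== RESULT ==
5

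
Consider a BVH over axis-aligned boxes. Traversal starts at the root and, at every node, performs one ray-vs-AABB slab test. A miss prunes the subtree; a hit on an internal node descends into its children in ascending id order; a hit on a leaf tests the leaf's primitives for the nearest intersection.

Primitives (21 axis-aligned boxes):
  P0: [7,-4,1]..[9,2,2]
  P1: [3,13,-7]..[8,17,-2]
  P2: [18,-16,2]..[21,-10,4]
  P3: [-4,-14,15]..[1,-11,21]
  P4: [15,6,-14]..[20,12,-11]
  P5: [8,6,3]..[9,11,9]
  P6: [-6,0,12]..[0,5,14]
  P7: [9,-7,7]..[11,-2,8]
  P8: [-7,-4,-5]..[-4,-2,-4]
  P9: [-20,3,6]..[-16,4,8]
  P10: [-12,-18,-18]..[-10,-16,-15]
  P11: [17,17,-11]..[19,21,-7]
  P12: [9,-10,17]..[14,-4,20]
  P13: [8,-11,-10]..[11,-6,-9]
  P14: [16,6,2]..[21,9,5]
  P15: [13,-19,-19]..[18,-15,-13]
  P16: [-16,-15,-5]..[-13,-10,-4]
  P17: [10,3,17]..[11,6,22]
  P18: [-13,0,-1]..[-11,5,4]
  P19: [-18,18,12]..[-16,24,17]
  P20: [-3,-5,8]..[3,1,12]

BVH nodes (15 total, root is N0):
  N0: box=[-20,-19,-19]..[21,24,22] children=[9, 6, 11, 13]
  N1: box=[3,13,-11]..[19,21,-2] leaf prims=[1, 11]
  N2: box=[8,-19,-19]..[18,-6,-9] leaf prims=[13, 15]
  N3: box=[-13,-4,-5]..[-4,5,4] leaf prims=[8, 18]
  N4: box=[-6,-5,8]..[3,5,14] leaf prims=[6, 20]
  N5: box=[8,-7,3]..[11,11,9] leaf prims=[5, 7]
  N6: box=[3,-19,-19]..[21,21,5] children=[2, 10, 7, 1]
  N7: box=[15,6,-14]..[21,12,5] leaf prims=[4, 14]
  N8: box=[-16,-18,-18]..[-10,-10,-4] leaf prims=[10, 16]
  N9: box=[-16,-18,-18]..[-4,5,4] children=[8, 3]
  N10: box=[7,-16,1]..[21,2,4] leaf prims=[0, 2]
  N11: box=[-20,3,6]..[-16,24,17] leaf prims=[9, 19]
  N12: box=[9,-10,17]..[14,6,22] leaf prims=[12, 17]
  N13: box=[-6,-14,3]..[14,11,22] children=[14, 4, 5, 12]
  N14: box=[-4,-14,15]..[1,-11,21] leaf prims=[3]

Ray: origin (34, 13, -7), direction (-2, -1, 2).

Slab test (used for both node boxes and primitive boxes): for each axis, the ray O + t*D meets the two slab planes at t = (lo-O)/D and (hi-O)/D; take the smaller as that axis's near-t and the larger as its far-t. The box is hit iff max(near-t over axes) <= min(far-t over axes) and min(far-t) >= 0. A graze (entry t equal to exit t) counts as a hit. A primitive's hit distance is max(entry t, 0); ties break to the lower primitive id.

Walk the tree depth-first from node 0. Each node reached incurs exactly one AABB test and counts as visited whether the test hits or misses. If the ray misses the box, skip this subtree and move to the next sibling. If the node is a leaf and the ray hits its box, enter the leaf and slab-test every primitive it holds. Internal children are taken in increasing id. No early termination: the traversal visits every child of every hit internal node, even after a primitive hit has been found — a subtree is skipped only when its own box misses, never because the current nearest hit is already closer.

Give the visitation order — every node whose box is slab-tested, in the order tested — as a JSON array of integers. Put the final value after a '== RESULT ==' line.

Traverse from the root:
N0 x:[13/2,27] y:[-11,32] z:[-6,29/2] -> hit [13/2,29/2], descend [6, 9, 11, 13]
  N6 x:[13/2,31/2] y:[-8,32] z:[-6,6] -> miss, prune
  N9 x:[19,25] y:[8,31] z:[-11/2,11/2] -> miss, prune
  N11 x:[25,27] y:[-11,10] z:[13/2,12] -> miss, prune
  N13 x:[10,20] y:[2,27] z:[5,29/2] -> hit [10,29/2], descend [4, 5, 12, 14]
    N4 x:[31/2,20] y:[8,18] z:[15/2,21/2] -> miss, prune
    N5 x:[23/2,13] y:[2,20] z:[5,8] -> miss, prune
    N12 x:[10,25/2] y:[7,23] z:[12,29/2] -> hit [12,25/2] leaf, test {P12(miss), P17(miss)}
    N14 x:[33/2,19] y:[24,27] z:[11,14] -> miss, prune

Visited [0, 6, 9, 11, 13, 4, 5, 12, 14]. Tests: 9 box, 1 leaf. Nearest: miss.

== RESULT ==
[0, 6, 9, 11, 13, 4, 5, 12, 14]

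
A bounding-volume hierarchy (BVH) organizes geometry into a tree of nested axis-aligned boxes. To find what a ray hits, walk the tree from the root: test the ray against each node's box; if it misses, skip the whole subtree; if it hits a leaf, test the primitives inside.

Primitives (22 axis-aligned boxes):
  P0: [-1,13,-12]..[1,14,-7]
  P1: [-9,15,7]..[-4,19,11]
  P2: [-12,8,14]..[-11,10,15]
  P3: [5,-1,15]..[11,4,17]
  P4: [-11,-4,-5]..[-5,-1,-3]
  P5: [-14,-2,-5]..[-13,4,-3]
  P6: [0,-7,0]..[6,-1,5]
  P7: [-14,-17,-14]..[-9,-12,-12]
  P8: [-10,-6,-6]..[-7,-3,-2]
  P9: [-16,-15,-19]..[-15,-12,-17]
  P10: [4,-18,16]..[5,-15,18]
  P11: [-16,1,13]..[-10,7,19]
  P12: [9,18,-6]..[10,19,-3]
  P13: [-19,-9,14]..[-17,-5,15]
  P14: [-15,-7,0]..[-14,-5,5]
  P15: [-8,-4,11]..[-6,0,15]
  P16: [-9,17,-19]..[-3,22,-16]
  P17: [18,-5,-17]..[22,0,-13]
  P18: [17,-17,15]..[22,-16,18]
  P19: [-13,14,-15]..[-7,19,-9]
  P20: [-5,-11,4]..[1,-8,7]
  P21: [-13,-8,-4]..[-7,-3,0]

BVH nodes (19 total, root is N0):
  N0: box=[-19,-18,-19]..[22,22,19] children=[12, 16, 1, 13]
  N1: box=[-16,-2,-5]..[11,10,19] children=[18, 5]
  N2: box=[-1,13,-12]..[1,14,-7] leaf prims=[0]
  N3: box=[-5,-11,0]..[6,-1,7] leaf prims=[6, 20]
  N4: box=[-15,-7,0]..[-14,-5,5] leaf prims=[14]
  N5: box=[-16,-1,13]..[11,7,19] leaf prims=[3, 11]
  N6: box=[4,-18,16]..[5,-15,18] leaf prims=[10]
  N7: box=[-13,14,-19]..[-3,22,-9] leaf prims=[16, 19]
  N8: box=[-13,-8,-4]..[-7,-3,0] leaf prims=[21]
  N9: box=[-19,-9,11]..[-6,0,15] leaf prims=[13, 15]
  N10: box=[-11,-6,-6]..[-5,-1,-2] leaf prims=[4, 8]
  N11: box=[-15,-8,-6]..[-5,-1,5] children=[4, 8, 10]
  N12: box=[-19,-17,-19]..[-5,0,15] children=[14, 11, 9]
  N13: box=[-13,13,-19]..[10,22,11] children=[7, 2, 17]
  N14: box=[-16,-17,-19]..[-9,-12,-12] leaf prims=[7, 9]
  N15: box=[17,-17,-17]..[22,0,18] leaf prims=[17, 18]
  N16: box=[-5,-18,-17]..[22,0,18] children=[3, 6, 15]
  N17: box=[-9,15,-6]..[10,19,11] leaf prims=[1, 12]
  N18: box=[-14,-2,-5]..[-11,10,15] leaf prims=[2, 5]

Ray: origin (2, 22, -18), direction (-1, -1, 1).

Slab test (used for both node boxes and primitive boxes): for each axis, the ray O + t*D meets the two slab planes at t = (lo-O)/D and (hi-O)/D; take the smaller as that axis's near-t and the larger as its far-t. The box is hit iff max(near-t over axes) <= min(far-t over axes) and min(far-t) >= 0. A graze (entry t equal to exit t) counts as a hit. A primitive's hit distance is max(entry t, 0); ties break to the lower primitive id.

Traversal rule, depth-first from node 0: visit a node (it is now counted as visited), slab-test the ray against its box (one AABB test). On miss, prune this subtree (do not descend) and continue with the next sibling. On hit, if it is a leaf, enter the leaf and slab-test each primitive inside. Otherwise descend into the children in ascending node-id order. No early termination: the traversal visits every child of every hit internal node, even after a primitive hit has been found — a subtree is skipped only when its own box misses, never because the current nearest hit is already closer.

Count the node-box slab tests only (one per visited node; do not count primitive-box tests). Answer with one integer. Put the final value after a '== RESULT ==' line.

Walk:
N0 x:[-20,21] y:[0,40] z:[-1,37] -> hit [0,21], descend [1, 12, 13, 16]
  N1 x:[-9,18] y:[12,24] z:[13,37] -> hit [13,18], descend [5, 18]
    N5 x:[-9,18] y:[15,23] z:[31,37] -> miss, prune
    N18 x:[13,16] y:[12,24] z:[13,33] -> hit [13,16] leaf, test {P2(miss), P5(miss)}
  N12 x:[7,21] y:[22,39] z:[-1,33] -> miss, prune
  N13 x:[-8,15] y:[0,9] z:[-1,29] -> hit [0,9], descend [2, 7, 17]
    N2 x:[1,3] y:[8,9] z:[6,11] -> miss, prune
    N7 x:[5,15] y:[0,8] z:[-1,9] -> hit [5,8] leaf, test {P16(miss), P19(miss)}
    N17 x:[-8,11] y:[3,7] z:[12,29] -> miss, prune
  N16 x:[-20,7] y:[22,40] z:[1,36] -> miss, prune

Summary -> nodes [0, 1, 5, 18, 12, 13, 2, 7, 17, 16]; box-tests=10; leaf-entries=2; first=miss

== RESULT ==
10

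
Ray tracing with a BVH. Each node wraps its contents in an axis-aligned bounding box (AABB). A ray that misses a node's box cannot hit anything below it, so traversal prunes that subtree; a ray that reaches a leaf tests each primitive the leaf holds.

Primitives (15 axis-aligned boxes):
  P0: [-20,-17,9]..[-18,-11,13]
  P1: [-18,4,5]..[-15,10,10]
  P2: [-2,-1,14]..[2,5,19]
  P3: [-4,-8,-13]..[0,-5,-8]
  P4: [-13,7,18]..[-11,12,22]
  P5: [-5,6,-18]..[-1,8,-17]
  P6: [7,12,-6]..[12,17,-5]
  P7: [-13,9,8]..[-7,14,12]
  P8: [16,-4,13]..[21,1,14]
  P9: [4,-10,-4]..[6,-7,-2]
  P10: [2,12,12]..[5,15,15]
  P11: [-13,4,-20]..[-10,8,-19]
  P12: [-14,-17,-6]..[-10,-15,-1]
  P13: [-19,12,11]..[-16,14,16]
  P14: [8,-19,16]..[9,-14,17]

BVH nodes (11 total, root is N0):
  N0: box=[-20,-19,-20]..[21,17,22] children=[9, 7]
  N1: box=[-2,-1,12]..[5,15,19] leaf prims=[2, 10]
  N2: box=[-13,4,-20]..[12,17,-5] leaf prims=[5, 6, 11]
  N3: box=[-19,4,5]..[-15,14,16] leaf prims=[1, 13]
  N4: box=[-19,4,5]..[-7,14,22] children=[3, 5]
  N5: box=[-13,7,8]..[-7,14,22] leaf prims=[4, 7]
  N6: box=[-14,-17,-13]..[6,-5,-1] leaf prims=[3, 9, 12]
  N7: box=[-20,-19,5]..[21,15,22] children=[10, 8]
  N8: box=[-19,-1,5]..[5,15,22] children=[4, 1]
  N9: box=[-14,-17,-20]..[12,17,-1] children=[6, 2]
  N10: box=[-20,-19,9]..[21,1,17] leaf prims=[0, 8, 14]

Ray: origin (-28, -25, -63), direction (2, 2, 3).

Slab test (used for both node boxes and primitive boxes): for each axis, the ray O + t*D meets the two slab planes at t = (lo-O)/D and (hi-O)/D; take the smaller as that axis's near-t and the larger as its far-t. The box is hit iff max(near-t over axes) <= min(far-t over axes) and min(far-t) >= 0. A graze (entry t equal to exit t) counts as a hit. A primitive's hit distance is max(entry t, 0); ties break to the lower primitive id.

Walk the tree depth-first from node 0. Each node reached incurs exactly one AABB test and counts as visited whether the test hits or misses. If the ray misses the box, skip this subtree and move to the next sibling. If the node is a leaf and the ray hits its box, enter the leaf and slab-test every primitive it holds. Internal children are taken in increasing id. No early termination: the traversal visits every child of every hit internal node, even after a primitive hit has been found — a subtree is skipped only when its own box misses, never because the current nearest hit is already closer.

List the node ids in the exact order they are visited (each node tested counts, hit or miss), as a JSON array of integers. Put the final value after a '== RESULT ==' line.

Traverse from the root:
N0 x:[4,49/2] y:[3,21] z:[43/3,85/3] -> hit [43/3,21], descend [7, 9]
  N7 x:[4,49/2] y:[3,20] z:[68/3,85/3] -> miss, prune
  N9 x:[7,20] y:[4,21] z:[43/3,62/3] -> hit [43/3,20], descend [2, 6]
    N2 x:[15/2,20] y:[29/2,21] z:[43/3,58/3] -> hit [29/2,58/3] leaf, test {P5(miss), P6@t=19, P11(miss)}
    N6 x:[7,17] y:[4,10] z:[50/3,62/3] -> miss, prune

Visited [0, 7, 9, 2, 6]. Tests: 5 box, 1 leaf. Nearest: P6.

== RESULT ==
[0, 7, 9, 2, 6]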